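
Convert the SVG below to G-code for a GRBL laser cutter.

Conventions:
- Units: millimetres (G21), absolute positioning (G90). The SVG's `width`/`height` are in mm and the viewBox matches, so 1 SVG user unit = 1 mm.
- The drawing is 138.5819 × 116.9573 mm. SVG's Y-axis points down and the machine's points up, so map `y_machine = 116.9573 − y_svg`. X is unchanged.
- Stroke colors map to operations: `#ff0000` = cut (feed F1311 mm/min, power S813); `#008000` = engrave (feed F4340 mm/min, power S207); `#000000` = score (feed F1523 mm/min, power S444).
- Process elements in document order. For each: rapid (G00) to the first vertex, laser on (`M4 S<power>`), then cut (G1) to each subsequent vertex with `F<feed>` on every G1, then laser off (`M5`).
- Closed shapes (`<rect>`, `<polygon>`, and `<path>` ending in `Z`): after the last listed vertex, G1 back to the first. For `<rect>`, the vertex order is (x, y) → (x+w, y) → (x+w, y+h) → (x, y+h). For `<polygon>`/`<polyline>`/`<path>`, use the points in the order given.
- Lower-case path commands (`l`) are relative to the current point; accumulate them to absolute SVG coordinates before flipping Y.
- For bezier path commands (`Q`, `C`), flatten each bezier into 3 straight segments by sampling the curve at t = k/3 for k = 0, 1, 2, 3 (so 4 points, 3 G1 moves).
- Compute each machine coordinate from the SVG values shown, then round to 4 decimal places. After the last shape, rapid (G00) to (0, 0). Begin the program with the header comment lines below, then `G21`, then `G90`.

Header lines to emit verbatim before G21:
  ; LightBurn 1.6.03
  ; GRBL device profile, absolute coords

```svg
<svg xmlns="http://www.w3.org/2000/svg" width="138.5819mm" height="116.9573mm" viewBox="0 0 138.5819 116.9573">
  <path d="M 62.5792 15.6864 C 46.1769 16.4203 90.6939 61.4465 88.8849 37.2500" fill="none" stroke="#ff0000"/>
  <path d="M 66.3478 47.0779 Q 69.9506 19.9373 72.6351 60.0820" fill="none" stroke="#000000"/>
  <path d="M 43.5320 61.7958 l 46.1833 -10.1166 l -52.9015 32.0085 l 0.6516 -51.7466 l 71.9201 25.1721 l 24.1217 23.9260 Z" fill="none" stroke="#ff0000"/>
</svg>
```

1 u = 1 mm; y_m = 116.9573 − y.

[1] `<path>` cubic bezier, #ff0000→cut S813 F1311: (62.5792,101.2709) → (62.5113,89.9772) → (79.2239,74.3808) → (88.8849,79.7073)

[2] `<path>` quadratic bezier, #000000→score S444 F1523: (66.3478,69.8794) → (68.6476,80.4970) → (70.7434,76.1623) → (72.6351,56.8753)

[3] `<path>` closed polygon, #ff0000→cut S813 F1311: (43.5320,55.1615) → (89.7153,65.2781) → (36.8138,33.2696) → (37.4654,85.0162) → (109.3855,59.8441) → (133.5072,35.9181) → (43.5320,55.1615) (closed)

; LightBurn 1.6.03
; GRBL device profile, absolute coords
G21
G90
G00 X62.5792 Y101.2709
M4 S813
G1 X62.5113 Y89.9772 F1311
G1 X79.2239 Y74.3808 F1311
G1 X88.8849 Y79.7073 F1311
M5
G00 X66.3478 Y69.8794
M4 S444
G1 X68.6476 Y80.4970 F1523
G1 X70.7434 Y76.1623 F1523
G1 X72.6351 Y56.8753 F1523
M5
G00 X43.5320 Y55.1615
M4 S813
G1 X89.7153 Y65.2781 F1311
G1 X36.8138 Y33.2696 F1311
G1 X37.4654 Y85.0162 F1311
G1 X109.3855 Y59.8441 F1311
G1 X133.5072 Y35.9181 F1311
G1 X43.5320 Y55.1615 F1311
M5
G00 X0.0000 Y0.0000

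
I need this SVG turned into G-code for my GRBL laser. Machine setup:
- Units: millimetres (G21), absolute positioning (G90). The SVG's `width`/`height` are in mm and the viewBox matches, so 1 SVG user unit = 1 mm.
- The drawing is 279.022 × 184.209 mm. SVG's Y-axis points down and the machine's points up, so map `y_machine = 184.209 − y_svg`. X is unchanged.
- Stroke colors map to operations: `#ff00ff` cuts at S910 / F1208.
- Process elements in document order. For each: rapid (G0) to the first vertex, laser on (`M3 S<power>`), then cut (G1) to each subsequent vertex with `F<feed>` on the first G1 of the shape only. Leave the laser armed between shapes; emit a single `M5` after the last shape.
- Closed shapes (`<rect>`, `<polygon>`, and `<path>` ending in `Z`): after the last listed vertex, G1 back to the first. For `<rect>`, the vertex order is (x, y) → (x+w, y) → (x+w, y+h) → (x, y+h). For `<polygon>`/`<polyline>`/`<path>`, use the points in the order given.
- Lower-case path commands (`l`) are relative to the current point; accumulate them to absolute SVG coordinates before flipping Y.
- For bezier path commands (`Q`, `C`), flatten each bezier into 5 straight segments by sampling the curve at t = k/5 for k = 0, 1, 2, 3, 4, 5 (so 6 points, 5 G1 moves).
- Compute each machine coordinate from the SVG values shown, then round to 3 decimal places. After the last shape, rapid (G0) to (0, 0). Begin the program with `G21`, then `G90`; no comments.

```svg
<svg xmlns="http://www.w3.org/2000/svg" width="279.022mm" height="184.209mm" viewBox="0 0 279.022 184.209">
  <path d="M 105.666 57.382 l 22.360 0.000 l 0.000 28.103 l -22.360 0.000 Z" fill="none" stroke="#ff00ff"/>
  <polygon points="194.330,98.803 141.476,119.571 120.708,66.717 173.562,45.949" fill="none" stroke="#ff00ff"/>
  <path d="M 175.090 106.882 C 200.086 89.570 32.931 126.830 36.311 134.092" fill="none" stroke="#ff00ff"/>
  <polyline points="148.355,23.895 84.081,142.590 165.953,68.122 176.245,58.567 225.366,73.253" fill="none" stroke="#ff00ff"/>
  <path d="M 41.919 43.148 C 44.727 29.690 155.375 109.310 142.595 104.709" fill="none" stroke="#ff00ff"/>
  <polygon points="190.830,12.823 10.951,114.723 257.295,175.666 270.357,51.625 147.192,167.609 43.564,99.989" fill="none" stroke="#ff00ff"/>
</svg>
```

1 u = 1 mm; y_m = 184.209 − y.

[1] `<path>` rectangle, #ff00ff→cut S910 F1208: (105.666,126.827) → (128.026,126.827) → (128.026,98.724) → (105.666,98.724) → (105.666,126.827) (closed)

[2] `<polygon>` regular polygon, #ff00ff→cut S910 F1208: (194.330,85.406) → (141.476,64.638) → (120.708,117.492) → (173.562,138.260) → (194.330,85.406) (closed)

[3] `<path>` cubic bezier, #ff00ff→cut S910 F1208: (175.090,77.327) → (169.931,81.842) → (136.065,77.319) → (90.900,67.818) → (51.846,57.397) → (36.311,50.117)

[4] `<polyline>` open polyline, #ff00ff→cut S910 F1208: (148.355,160.314) → (84.081,41.619) → (165.953,116.087) → (176.245,125.642) → (225.366,110.956)

[5] `<path>` cubic bezier, #ff00ff→cut S910 F1208: (41.919,141.061) → (54.694,139.385) → (82.251,123.880) → (113.487,103.058) → (137.302,85.428) → (142.595,79.500)

[6] `<polygon>` closed polygon, #ff00ff→cut S910 F1208: (190.830,171.386) → (10.951,69.486) → (257.295,8.543) → (270.357,132.584) → (147.192,16.600) → (43.564,84.220) → (190.830,171.386) (closed)

G21
G90
G0 X105.666 Y126.827
M3 S910
G1 X128.026 Y126.827 F1208
G1 X128.026 Y98.724
G1 X105.666 Y98.724
G1 X105.666 Y126.827
G0 X194.330 Y85.406
M3 S910
G1 X141.476 Y64.638 F1208
G1 X120.708 Y117.492
G1 X173.562 Y138.260
G1 X194.330 Y85.406
G0 X175.090 Y77.327
M3 S910
G1 X169.931 Y81.842 F1208
G1 X136.065 Y77.319
G1 X90.900 Y67.818
G1 X51.846 Y57.397
G1 X36.311 Y50.117
G0 X148.355 Y160.314
M3 S910
G1 X84.081 Y41.619 F1208
G1 X165.953 Y116.087
G1 X176.245 Y125.642
G1 X225.366 Y110.956
G0 X41.919 Y141.061
M3 S910
G1 X54.694 Y139.385 F1208
G1 X82.251 Y123.880
G1 X113.487 Y103.058
G1 X137.302 Y85.428
G1 X142.595 Y79.500
G0 X190.830 Y171.386
M3 S910
G1 X10.951 Y69.486 F1208
G1 X257.295 Y8.543
G1 X270.357 Y132.584
G1 X147.192 Y16.600
G1 X43.564 Y84.220
G1 X190.830 Y171.386
M5
G0 X0.000 Y0.000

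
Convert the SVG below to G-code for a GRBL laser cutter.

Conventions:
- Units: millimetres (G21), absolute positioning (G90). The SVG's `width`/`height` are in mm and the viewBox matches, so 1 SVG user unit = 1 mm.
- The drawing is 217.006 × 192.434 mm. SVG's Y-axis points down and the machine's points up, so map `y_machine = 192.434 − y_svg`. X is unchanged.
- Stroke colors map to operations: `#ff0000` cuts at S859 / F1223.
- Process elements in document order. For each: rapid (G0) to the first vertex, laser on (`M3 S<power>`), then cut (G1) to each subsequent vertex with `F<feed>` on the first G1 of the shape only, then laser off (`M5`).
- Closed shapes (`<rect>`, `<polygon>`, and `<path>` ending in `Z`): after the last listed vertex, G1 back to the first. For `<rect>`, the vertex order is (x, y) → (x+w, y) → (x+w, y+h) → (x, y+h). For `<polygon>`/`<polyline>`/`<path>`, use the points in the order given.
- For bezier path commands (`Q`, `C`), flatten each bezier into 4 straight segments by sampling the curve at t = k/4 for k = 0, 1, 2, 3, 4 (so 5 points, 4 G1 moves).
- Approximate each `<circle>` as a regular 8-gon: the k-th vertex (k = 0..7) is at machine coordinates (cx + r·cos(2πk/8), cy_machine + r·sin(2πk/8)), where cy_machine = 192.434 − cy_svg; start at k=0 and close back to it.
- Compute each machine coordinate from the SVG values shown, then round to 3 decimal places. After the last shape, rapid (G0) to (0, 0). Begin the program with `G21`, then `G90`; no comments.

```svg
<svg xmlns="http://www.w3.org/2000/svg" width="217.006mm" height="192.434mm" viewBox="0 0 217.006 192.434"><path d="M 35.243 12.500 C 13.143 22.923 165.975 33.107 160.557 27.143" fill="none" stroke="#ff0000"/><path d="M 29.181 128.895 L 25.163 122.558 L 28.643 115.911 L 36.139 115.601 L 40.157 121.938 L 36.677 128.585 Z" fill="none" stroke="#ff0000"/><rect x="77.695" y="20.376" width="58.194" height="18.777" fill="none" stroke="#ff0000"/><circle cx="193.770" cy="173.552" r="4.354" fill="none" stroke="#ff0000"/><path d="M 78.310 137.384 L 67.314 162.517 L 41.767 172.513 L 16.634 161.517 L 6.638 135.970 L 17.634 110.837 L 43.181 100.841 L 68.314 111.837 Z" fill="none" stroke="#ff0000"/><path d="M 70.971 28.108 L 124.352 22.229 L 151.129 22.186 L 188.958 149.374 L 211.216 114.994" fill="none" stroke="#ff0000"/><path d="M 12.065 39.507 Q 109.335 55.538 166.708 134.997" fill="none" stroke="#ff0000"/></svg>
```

G21
G90
G0 X35.243 Y179.934
M3 S859
G1 X46.262 Y172.410 F1223
G1 X91.644 Y166.467
G1 X140.155 Y163.597
G1 X160.557 Y165.291
M5
G0 X29.181 Y63.539
M3 S859
G1 X25.163 Y69.876 F1223
G1 X28.643 Y76.523
G1 X36.139 Y76.833
G1 X40.157 Y70.496
G1 X36.677 Y63.849
G1 X29.181 Y63.539
M5
G0 X77.695 Y172.058
M3 S859
G1 X135.889 Y172.058 F1223
G1 X135.889 Y153.281
G1 X77.695 Y153.281
G1 X77.695 Y172.058
M5
G0 X198.124 Y18.882
M3 S859
G1 X196.849 Y21.961 F1223
G1 X193.770 Y23.236
G1 X190.691 Y21.961
G1 X189.416 Y18.882
G1 X190.691 Y15.803
G1 X193.770 Y14.528
G1 X196.849 Y15.803
G1 X198.124 Y18.882
M5
G0 X78.310 Y55.050
M3 S859
G1 X67.314 Y29.917 F1223
G1 X41.767 Y19.921
G1 X16.634 Y30.917
G1 X6.638 Y56.464
G1 X17.634 Y81.597
G1 X43.181 Y91.593
G1 X68.314 Y80.597
G1 X78.310 Y55.050
M5
G0 X70.971 Y164.326
M3 S859
G1 X124.352 Y170.205 F1223
G1 X151.129 Y170.248
G1 X188.958 Y43.060
G1 X211.216 Y77.440
M5
G0 X12.065 Y152.927
M3 S859
G1 X58.206 Y140.947 F1223
G1 X99.361 Y121.039
G1 X135.528 Y93.202
G1 X166.708 Y57.437
M5
G0 X0.000 Y0.000

1 u = 1 mm; y_m = 192.434 − y.

[1] `<path>` cubic bezier, #ff0000→cut S859 F1223: (35.243,179.934) → (46.262,172.410) → (91.644,166.467) → (140.155,163.597) → (160.557,165.291)

[2] `<path>` regular polygon, #ff0000→cut S859 F1223: (29.181,63.539) → (25.163,69.876) → (28.643,76.523) → (36.139,76.833) → (40.157,70.496) → (36.677,63.849) → (29.181,63.539) (closed)

[3] `<rect>` rectangle, #ff0000→cut S859 F1223: (77.695,172.058) → (135.889,172.058) → (135.889,153.281) → (77.695,153.281) → (77.695,172.058) (closed)

[4] `<circle>` circle, #ff0000→cut S859 F1223: (198.124,18.882) → (196.849,21.961) → (193.770,23.236) → (190.691,21.961) → (189.416,18.882) → (190.691,15.803) → (193.770,14.528) → (196.849,15.803) → (198.124,18.882) (closed)

[5] `<path>` regular polygon, #ff0000→cut S859 F1223: (78.310,55.050) → (67.314,29.917) → (41.767,19.921) → (16.634,30.917) → (6.638,56.464) → (17.634,81.597) → (43.181,91.593) → (68.314,80.597) → (78.310,55.050) (closed)

[6] `<path>` open polyline, #ff0000→cut S859 F1223: (70.971,164.326) → (124.352,170.205) → (151.129,170.248) → (188.958,43.060) → (211.216,77.440)

[7] `<path>` quadratic bezier, #ff0000→cut S859 F1223: (12.065,152.927) → (58.206,140.947) → (99.361,121.039) → (135.528,93.202) → (166.708,57.437)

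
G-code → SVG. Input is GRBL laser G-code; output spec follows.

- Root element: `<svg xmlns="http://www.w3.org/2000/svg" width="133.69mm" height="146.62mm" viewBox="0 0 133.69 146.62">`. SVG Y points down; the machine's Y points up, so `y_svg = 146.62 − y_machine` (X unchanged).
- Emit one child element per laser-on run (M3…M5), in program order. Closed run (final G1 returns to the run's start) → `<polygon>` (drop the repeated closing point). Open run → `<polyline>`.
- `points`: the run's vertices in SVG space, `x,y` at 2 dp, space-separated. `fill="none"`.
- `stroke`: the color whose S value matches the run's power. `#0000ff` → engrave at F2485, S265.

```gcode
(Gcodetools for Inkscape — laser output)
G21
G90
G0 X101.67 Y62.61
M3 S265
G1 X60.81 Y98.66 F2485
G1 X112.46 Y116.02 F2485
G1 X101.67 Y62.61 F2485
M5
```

Each laser-on run becomes one SVG element. Flip Y back into SVG space with y_svg = 146.62 − y_machine. Every run uses S265, so all elements get stroke `#0000ff` (engrave).

Run 1: The run returns to its start, so emit a `<polygon>` with points (Y-flipped): 101.67,84.01 60.81,47.96 112.46,30.60.

<svg xmlns="http://www.w3.org/2000/svg" width="133.69mm" height="146.62mm" viewBox="0 0 133.69 146.62">
  <polygon points="101.67,84.01 60.81,47.96 112.46,30.60" fill="none" stroke="#0000ff"/>
</svg>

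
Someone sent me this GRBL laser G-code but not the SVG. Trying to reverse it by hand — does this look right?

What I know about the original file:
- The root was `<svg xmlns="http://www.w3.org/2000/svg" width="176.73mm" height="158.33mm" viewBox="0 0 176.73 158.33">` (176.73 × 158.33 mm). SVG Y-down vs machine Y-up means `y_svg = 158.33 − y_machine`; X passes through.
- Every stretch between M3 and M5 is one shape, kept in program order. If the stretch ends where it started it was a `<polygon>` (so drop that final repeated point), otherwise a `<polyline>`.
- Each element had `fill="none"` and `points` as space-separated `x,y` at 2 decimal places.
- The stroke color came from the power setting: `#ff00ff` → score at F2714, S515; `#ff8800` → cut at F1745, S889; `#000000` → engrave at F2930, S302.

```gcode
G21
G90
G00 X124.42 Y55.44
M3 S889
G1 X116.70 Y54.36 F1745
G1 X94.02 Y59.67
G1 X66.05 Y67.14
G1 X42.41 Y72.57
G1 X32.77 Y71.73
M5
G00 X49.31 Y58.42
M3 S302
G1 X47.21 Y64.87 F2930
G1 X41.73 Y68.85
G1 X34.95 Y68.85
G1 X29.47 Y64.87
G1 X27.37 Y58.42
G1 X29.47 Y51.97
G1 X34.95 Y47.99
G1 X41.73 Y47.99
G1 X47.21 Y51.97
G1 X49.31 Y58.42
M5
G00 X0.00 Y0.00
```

y_svg = 158.33 − y_m.

[1] S889→`#ff8800` (cut); open run; points: 124.42,102.89 116.70,103.97 94.02,98.66 66.05,91.19 42.41,85.76 32.77,86.60

[2] S302→`#000000` (engrave); closed run; points: 49.31,99.91 47.21,93.46 41.73,89.48 34.95,89.48 29.47,93.46 27.37,99.91 29.47,106.36 34.95,110.34 41.73,110.34 47.21,106.36

<svg xmlns="http://www.w3.org/2000/svg" width="176.73mm" height="158.33mm" viewBox="0 0 176.73 158.33">
  <polyline points="124.42,102.89 116.70,103.97 94.02,98.66 66.05,91.19 42.41,85.76 32.77,86.60" fill="none" stroke="#ff8800"/>
  <polygon points="49.31,99.91 47.21,93.46 41.73,89.48 34.95,89.48 29.47,93.46 27.37,99.91 29.47,106.36 34.95,110.34 41.73,110.34 47.21,106.36" fill="none" stroke="#000000"/>
</svg>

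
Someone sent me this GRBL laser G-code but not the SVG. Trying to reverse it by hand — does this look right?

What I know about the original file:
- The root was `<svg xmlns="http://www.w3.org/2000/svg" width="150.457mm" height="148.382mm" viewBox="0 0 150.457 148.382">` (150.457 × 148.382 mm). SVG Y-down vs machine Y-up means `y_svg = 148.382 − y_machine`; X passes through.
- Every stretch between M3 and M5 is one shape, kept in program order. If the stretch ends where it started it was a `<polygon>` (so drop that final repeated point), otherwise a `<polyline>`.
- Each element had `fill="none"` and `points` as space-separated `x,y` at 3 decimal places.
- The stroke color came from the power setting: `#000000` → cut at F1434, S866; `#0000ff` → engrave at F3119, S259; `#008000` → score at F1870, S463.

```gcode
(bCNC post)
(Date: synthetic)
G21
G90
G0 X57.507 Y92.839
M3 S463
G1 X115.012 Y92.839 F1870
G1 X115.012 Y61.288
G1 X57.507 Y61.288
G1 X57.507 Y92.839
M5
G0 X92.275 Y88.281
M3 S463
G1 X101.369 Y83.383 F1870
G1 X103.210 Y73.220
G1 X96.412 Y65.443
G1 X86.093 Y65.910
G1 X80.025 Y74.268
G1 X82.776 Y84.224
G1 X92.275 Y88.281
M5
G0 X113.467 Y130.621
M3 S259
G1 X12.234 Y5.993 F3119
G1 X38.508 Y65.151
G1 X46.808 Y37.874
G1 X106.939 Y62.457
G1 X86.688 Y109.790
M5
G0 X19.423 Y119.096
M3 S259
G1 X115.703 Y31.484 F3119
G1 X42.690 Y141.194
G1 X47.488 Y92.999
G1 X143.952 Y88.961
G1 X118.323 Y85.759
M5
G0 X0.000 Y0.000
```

<svg xmlns="http://www.w3.org/2000/svg" width="150.457mm" height="148.382mm" viewBox="0 0 150.457 148.382">
  <polygon points="57.507,55.543 115.012,55.543 115.012,87.094 57.507,87.094" fill="none" stroke="#008000"/>
  <polygon points="92.275,60.101 101.369,64.999 103.210,75.162 96.412,82.939 86.093,82.472 80.025,74.114 82.776,64.158" fill="none" stroke="#008000"/>
  <polyline points="113.467,17.761 12.234,142.389 38.508,83.231 46.808,110.508 106.939,85.925 86.688,38.592" fill="none" stroke="#0000ff"/>
  <polyline points="19.423,29.286 115.703,116.898 42.690,7.188 47.488,55.383 143.952,59.421 118.323,62.623" fill="none" stroke="#0000ff"/>
</svg>

Each laser-on run becomes one SVG element. Flip Y back into SVG space with y_svg = 148.382 − y_machine.

Run 1: power S463 maps to stroke `#008000` (score). The run returns to its start, so emit a `<polygon>` with points (Y-flipped): 57.507,55.543 115.012,55.543 115.012,87.094 57.507,87.094.

Run 2: power S463 maps to stroke `#008000` (score). The run returns to its start, so emit a `<polygon>` with points (Y-flipped): 92.275,60.101 101.369,64.999 103.210,75.162 96.412,82.939 86.093,82.472 80.025,74.114 82.776,64.158.

Run 3: the run's S259 means `#0000ff` (engrave). The run is open, so emit a `<polyline>` with points (Y-flipped): 113.467,17.761 12.234,142.389 38.508,83.231 46.808,110.508 106.939,85.925 86.688,38.592.

Run 4: the run's S259 means `#0000ff` (engrave). The run is open, so emit a `<polyline>` with points (Y-flipped): 19.423,29.286 115.703,116.898 42.690,7.188 47.488,55.383 143.952,59.421 118.323,62.623.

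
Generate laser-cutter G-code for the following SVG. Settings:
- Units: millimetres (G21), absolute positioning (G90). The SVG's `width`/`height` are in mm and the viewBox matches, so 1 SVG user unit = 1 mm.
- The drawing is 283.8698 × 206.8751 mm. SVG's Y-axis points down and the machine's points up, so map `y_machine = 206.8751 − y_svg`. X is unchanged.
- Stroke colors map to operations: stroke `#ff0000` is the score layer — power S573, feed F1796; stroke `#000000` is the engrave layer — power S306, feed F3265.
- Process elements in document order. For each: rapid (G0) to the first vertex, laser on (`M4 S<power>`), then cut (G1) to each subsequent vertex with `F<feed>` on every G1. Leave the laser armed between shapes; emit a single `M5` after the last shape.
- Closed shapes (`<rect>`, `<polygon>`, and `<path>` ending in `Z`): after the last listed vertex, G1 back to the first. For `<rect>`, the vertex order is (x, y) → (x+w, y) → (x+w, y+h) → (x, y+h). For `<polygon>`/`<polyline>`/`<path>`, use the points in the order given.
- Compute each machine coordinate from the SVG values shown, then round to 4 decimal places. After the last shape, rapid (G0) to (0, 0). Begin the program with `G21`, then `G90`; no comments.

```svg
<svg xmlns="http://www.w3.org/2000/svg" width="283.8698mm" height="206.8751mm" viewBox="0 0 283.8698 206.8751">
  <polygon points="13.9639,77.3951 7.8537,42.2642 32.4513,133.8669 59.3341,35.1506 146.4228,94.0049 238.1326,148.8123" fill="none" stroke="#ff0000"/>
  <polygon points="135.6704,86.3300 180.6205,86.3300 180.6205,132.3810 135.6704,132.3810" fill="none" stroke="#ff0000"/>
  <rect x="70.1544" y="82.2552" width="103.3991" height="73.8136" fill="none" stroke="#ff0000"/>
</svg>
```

G21
G90
G0 X13.9639 Y129.4800
M4 S573
G1 X7.8537 Y164.6109 F1796
G1 X32.4513 Y73.0082 F1796
G1 X59.3341 Y171.7245 F1796
G1 X146.4228 Y112.8702 F1796
G1 X238.1326 Y58.0628 F1796
G1 X13.9639 Y129.4800 F1796
G0 X135.6704 Y120.5451
M4 S573
G1 X180.6205 Y120.5451 F1796
G1 X180.6205 Y74.4941 F1796
G1 X135.6704 Y74.4941 F1796
G1 X135.6704 Y120.5451 F1796
G0 X70.1544 Y124.6199
M4 S573
G1 X173.5535 Y124.6199 F1796
G1 X173.5535 Y50.8063 F1796
G1 X70.1544 Y50.8063 F1796
G1 X70.1544 Y124.6199 F1796
M5
G0 X0.0000 Y0.0000

1 u = 1 mm; y_m = 206.8751 − y.

[1] `<polygon>` closed polygon, #ff0000→score S573 F1796: (13.9639,129.4800) → (7.8537,164.6109) → (32.4513,73.0082) → (59.3341,171.7245) → (146.4228,112.8702) → (238.1326,58.0628) → (13.9639,129.4800) (closed)

[2] `<polygon>` rectangle, #ff0000→score S573 F1796: (135.6704,120.5451) → (180.6205,120.5451) → (180.6205,74.4941) → (135.6704,74.4941) → (135.6704,120.5451) (closed)

[3] `<rect>` rectangle, #ff0000→score S573 F1796: (70.1544,124.6199) → (173.5535,124.6199) → (173.5535,50.8063) → (70.1544,50.8063) → (70.1544,124.6199) (closed)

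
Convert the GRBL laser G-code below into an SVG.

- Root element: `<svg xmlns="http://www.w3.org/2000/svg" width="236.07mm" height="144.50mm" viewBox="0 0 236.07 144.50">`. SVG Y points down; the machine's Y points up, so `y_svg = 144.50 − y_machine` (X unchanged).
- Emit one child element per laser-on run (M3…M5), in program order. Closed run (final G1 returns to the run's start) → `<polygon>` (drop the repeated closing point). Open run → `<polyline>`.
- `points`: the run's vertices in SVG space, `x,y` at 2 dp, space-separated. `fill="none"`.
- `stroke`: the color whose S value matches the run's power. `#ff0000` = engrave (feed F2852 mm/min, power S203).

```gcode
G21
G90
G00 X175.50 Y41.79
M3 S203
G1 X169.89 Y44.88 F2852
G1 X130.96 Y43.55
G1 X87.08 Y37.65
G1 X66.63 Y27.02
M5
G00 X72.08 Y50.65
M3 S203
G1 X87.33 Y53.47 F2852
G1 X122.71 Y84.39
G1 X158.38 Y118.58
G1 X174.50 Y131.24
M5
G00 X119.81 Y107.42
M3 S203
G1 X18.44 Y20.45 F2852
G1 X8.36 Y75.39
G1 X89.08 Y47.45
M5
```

Machine Y-up, SVG Y-down with viewBox height 144.50, so y_svg = 144.50 − y_machine; X carries over. Every run uses S203, so all elements get stroke `#ff0000` (engrave).

Run 1: The run is open, so emit a `<polyline>` with points (Y-flipped): 175.50,102.71 169.89,99.62 130.96,100.95 87.08,106.85 66.63,117.48.

Run 2: The run is open, so emit a `<polyline>` with points (Y-flipped): 72.08,93.85 87.33,91.03 122.71,60.11 158.38,25.92 174.50,13.26.

Run 3: The run is open, so emit a `<polyline>` with points (Y-flipped): 119.81,37.08 18.44,124.05 8.36,69.11 89.08,97.05.

<svg xmlns="http://www.w3.org/2000/svg" width="236.07mm" height="144.50mm" viewBox="0 0 236.07 144.50">
  <polyline points="175.50,102.71 169.89,99.62 130.96,100.95 87.08,106.85 66.63,117.48" fill="none" stroke="#ff0000"/>
  <polyline points="72.08,93.85 87.33,91.03 122.71,60.11 158.38,25.92 174.50,13.26" fill="none" stroke="#ff0000"/>
  <polyline points="119.81,37.08 18.44,124.05 8.36,69.11 89.08,97.05" fill="none" stroke="#ff0000"/>
</svg>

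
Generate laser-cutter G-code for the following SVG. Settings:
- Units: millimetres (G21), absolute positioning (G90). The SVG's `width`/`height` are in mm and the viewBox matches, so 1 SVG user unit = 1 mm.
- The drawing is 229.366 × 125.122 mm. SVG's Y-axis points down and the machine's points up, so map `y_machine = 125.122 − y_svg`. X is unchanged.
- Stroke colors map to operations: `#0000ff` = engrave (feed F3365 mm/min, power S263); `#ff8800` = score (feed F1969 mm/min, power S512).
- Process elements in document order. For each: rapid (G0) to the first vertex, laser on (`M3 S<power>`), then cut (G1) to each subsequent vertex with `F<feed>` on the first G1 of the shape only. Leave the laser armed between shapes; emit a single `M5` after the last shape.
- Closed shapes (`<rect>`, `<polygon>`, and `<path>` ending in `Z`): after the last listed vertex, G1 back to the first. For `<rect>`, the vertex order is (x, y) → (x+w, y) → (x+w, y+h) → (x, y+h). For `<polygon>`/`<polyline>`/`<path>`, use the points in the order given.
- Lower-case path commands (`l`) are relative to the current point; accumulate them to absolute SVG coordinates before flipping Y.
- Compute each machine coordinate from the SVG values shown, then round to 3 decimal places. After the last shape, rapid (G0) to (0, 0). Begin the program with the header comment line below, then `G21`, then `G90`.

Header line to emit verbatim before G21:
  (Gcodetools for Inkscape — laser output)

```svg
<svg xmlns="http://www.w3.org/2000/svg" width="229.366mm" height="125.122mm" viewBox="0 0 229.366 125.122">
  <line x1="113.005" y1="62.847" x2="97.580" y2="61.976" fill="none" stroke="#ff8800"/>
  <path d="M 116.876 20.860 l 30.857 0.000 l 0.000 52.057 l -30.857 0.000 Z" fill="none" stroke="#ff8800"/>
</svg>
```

viewBox `0 0 229.366 125.122` with mm width/height → 1 unit = 1 mm. Flip: y_m = 125.122 − y_svg.

**Shape 1** — `<line>` line segment, stroke `#ff8800` → score (S512, F1969). Machine vertices: (113.005,62.275) → (97.580,63.146). Open path.

**Shape 2** — `<path>` rectangle, stroke `#ff8800` → score (S512, F1969). Machine vertices: (116.876,104.262) → (147.733,104.262) → (147.733,52.205) → (116.876,52.205) → (116.876,104.262). Closed: final G1 returns to the first vertex.

(Gcodetools for Inkscape — laser output)
G21
G90
G0 X113.005 Y62.275
M3 S512
G1 X97.580 Y63.146 F1969
G0 X116.876 Y104.262
M3 S512
G1 X147.733 Y104.262 F1969
G1 X147.733 Y52.205
G1 X116.876 Y52.205
G1 X116.876 Y104.262
M5
G0 X0.000 Y0.000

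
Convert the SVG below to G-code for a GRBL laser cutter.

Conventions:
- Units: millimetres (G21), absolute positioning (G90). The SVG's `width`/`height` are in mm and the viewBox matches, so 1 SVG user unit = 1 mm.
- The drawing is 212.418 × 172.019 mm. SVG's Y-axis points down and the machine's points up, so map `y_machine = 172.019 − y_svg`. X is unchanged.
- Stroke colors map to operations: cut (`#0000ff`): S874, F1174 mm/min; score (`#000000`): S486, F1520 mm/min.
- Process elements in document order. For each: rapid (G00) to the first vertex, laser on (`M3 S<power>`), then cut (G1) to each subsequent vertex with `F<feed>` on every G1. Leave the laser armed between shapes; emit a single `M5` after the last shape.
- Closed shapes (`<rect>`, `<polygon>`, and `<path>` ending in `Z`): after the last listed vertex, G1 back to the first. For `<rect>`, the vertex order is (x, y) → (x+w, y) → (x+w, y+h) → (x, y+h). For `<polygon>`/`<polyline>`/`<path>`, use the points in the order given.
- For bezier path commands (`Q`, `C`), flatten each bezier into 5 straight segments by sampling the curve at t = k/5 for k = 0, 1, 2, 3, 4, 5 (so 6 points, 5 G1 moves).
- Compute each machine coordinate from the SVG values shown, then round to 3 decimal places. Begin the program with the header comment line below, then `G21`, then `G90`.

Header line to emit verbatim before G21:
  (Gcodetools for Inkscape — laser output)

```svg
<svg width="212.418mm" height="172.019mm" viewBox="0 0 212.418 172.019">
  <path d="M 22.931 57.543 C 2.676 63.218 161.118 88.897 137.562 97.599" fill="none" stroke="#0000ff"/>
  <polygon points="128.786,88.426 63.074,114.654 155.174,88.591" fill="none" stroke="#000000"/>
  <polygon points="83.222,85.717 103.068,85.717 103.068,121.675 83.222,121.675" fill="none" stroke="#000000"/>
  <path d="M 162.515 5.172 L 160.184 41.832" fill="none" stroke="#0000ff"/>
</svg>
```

viewBox `0 0 212.418 172.019` with mm width/height → 1 unit = 1 mm. Flip: y_m = 172.019 − y_svg.

**Shape 1** — `<path>` cubic bezier, stroke `#0000ff` → cut (S874, F1174). Control points (SVG): P0=(22.931,57.543), P1=(2.676,63.218), P2=(161.118,88.897), P3=(137.562,97.599); sampled at t=k/5. Machine vertices: (22.931,114.476) → (29.336,108.966) → (61.315,100.431) → (101.555,90.645) → (132.741,81.383) → (137.562,74.420). Open path.

**Shape 2** — `<polygon>` closed polygon, stroke `#000000` → score (S486, F1520). Machine vertices: (128.786,83.593) → (63.074,57.365) → (155.174,83.428) → (128.786,83.593). Closed: final G1 returns to the first vertex.

**Shape 3** — `<polygon>` rectangle, stroke `#000000` → score (S486, F1520). Machine vertices: (83.222,86.302) → (103.068,86.302) → (103.068,50.344) → (83.222,50.344) → (83.222,86.302). Closed: final G1 returns to the first vertex.

**Shape 4** — `<path>` line segment, stroke `#0000ff` → cut (S874, F1174). Machine vertices: (162.515,166.847) → (160.184,130.187). Open path.

(Gcodetools for Inkscape — laser output)
G21
G90
G00 X22.931 Y114.476
M3 S874
G1 X29.336 Y108.966 F1174
G1 X61.315 Y100.431 F1174
G1 X101.555 Y90.645 F1174
G1 X132.741 Y81.383 F1174
G1 X137.562 Y74.420 F1174
G00 X128.786 Y83.593
M3 S486
G1 X63.074 Y57.365 F1520
G1 X155.174 Y83.428 F1520
G1 X128.786 Y83.593 F1520
G00 X83.222 Y86.302
M3 S486
G1 X103.068 Y86.302 F1520
G1 X103.068 Y50.344 F1520
G1 X83.222 Y50.344 F1520
G1 X83.222 Y86.302 F1520
G00 X162.515 Y166.847
M3 S874
G1 X160.184 Y130.187 F1174
M5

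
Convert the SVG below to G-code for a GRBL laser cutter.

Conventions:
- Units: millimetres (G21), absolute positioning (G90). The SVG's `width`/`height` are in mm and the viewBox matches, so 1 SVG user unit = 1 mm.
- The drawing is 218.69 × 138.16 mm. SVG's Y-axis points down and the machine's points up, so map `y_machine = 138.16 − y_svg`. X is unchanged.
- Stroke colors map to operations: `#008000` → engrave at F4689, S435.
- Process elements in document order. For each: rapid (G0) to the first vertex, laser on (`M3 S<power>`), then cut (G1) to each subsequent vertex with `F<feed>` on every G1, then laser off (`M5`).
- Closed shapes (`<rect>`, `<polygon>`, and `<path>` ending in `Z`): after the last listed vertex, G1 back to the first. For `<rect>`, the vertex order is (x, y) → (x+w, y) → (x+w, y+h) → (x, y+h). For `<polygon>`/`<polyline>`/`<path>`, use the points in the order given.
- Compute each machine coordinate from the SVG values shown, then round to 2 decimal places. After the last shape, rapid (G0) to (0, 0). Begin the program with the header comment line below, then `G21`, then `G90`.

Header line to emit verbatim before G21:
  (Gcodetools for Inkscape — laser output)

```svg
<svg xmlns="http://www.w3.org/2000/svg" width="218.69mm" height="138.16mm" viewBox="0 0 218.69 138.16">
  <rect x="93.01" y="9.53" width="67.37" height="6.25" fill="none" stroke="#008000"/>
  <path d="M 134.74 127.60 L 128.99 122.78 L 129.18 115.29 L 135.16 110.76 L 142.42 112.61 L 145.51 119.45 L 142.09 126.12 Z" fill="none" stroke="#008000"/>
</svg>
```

1 u = 1 mm; y_m = 138.16 − y.

[1] `<rect>` rectangle, #008000→engrave S435 F4689: (93.01,128.63) → (160.38,128.63) → (160.38,122.38) → (93.01,122.38) → (93.01,128.63) (closed)

[2] `<path>` regular polygon, #008000→engrave S435 F4689: (134.74,10.56) → (128.99,15.38) → (129.18,22.87) → (135.16,27.40) → (142.42,25.55) → (145.51,18.71) → (142.09,12.04) → (134.74,10.56) (closed)

(Gcodetools for Inkscape — laser output)
G21
G90
G0 X93.01 Y128.63
M3 S435
G1 X160.38 Y128.63 F4689
G1 X160.38 Y122.38 F4689
G1 X93.01 Y122.38 F4689
G1 X93.01 Y128.63 F4689
M5
G0 X134.74 Y10.56
M3 S435
G1 X128.99 Y15.38 F4689
G1 X129.18 Y22.87 F4689
G1 X135.16 Y27.40 F4689
G1 X142.42 Y25.55 F4689
G1 X145.51 Y18.71 F4689
G1 X142.09 Y12.04 F4689
G1 X134.74 Y10.56 F4689
M5
G0 X0.00 Y0.00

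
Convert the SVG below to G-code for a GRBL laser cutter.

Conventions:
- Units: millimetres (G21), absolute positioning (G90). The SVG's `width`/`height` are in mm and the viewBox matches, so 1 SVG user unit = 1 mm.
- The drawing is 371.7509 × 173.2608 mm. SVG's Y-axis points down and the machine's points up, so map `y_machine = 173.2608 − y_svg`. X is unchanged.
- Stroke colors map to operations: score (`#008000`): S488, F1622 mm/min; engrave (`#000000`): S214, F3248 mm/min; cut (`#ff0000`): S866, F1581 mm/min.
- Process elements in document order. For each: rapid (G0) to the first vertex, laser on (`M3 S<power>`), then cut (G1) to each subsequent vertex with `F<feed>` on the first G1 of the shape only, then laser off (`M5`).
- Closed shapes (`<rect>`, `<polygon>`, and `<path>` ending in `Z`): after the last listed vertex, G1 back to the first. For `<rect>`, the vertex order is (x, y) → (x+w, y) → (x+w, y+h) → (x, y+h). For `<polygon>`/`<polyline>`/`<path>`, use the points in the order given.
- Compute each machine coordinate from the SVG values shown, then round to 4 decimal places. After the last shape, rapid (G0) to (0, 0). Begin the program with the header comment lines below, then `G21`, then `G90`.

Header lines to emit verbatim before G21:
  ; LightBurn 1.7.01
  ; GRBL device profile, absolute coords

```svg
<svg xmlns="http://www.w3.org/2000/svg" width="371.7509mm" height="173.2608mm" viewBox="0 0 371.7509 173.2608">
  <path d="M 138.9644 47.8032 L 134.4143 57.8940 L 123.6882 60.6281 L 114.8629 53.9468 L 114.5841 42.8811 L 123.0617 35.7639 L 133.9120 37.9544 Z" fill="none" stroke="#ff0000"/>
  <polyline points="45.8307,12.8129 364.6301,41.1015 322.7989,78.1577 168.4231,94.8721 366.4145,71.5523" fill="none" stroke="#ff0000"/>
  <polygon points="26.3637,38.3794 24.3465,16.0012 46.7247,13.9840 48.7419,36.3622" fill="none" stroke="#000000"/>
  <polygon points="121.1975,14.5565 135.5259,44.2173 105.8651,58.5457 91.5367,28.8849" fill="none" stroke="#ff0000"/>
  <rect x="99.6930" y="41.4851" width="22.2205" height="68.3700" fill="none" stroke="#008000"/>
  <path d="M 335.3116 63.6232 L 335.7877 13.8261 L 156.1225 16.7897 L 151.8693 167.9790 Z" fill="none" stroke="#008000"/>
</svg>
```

; LightBurn 1.7.01
; GRBL device profile, absolute coords
G21
G90
G0 X138.9644 Y125.4576
M3 S866
G1 X134.4143 Y115.3668 F1581
G1 X123.6882 Y112.6327
G1 X114.8629 Y119.3140
G1 X114.5841 Y130.3797
G1 X123.0617 Y137.4969
G1 X133.9120 Y135.3064
G1 X138.9644 Y125.4576
M5
G0 X45.8307 Y160.4479
M3 S866
G1 X364.6301 Y132.1593 F1581
G1 X322.7989 Y95.1031
G1 X168.4231 Y78.3887
G1 X366.4145 Y101.7085
M5
G0 X26.3637 Y134.8814
M3 S214
G1 X24.3465 Y157.2596 F3248
G1 X46.7247 Y159.2768
G1 X48.7419 Y136.8986
G1 X26.3637 Y134.8814
M5
G0 X121.1975 Y158.7043
M3 S866
G1 X135.5259 Y129.0435 F1581
G1 X105.8651 Y114.7151
G1 X91.5367 Y144.3759
G1 X121.1975 Y158.7043
M5
G0 X99.6930 Y131.7757
M3 S488
G1 X121.9135 Y131.7757 F1622
G1 X121.9135 Y63.4057
G1 X99.6930 Y63.4057
G1 X99.6930 Y131.7757
M5
G0 X335.3116 Y109.6376
M3 S488
G1 X335.7877 Y159.4347 F1622
G1 X156.1225 Y156.4711
G1 X151.8693 Y5.2818
G1 X335.3116 Y109.6376
M5
G0 X0.0000 Y0.0000

viewBox `0 0 371.7509 173.2608` with mm width/height → 1 unit = 1 mm. Flip: y_m = 173.2608 − y_svg.

**Shape 1** — `<path>` regular polygon, stroke `#ff0000` → cut (S866, F1581). Machine vertices: (138.9644,125.4576) → (134.4143,115.3668) → (123.6882,112.6327) → (114.8629,119.3140) → (114.5841,130.3797) → (123.0617,137.4969) → (133.9120,135.3064) → (138.9644,125.4576). Closed: final G1 returns to the first vertex.

**Shape 2** — `<polyline>` open polyline, stroke `#ff0000` → cut (S866, F1581). Machine vertices: (45.8307,160.4479) → (364.6301,132.1593) → (322.7989,95.1031) → (168.4231,78.3887) → (366.4145,101.7085). Open path.

**Shape 3** — `<polygon>` regular polygon, stroke `#000000` → engrave (S214, F3248). Machine vertices: (26.3637,134.8814) → (24.3465,157.2596) → (46.7247,159.2768) → (48.7419,136.8986) → (26.3637,134.8814). Closed: final G1 returns to the first vertex.

**Shape 4** — `<polygon>` regular polygon, stroke `#ff0000` → cut (S866, F1581). Machine vertices: (121.1975,158.7043) → (135.5259,129.0435) → (105.8651,114.7151) → (91.5367,144.3759) → (121.1975,158.7043). Closed: final G1 returns to the first vertex.

**Shape 5** — `<rect>` rectangle, stroke `#008000` → score (S488, F1622). Machine vertices: (99.6930,131.7757) → (121.9135,131.7757) → (121.9135,63.4057) → (99.6930,63.4057) → (99.6930,131.7757). Closed: final G1 returns to the first vertex.

**Shape 6** — `<path>` closed polygon, stroke `#008000` → score (S488, F1622). Machine vertices: (335.3116,109.6376) → (335.7877,159.4347) → (156.1225,156.4711) → (151.8693,5.2818) → (335.3116,109.6376). Closed: final G1 returns to the first vertex.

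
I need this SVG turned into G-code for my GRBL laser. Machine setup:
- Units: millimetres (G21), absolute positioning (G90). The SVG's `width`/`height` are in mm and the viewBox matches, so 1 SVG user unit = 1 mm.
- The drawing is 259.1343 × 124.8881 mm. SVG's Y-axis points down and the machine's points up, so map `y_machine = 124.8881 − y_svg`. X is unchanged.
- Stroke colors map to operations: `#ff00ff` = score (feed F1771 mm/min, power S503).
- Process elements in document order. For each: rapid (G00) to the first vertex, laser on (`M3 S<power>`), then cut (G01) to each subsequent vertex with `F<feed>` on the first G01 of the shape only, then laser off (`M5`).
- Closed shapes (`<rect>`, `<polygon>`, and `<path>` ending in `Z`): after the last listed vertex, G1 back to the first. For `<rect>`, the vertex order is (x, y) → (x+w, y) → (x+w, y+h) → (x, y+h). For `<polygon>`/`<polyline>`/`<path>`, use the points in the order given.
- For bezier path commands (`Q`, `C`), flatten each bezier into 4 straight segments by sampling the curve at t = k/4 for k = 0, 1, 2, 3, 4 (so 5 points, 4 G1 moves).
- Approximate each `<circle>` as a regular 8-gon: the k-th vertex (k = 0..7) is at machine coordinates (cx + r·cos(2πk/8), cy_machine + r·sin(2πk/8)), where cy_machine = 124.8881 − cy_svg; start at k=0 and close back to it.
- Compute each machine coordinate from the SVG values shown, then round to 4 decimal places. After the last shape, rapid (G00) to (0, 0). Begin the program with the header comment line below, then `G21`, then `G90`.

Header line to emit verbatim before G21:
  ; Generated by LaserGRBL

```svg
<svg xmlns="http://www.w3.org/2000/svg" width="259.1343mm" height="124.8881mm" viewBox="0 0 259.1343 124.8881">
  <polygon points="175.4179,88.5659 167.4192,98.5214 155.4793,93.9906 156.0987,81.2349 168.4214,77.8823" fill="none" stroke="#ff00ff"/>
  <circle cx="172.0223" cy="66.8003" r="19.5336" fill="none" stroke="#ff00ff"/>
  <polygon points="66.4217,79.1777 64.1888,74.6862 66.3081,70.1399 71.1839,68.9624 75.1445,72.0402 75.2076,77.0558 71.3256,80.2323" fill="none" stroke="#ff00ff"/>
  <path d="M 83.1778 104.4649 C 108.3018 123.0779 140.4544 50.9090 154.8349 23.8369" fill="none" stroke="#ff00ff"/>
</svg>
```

1 u = 1 mm; y_m = 124.8881 − y.

[1] `<polygon>` regular polygon, #ff00ff→score S503 F1771: (175.4179,36.3222) → (167.4192,26.3667) → (155.4793,30.8975) → (156.0987,43.6532) → (168.4214,47.0058) → (175.4179,36.3222) (closed)

[2] `<circle>` circle, #ff00ff→score S503 F1771: (191.5559,58.0878) → (185.8346,71.9001) → (172.0223,77.6214) → (158.2100,71.9001) → (152.4887,58.0878) → (158.2100,44.2755) → (172.0223,38.5542) → (185.8346,44.2755) → (191.5559,58.0878) (closed)

[3] `<polygon>` regular polygon, #ff00ff→score S503 F1771: (66.4217,45.7104) → (64.1888,50.2019) → (66.3081,54.7482) → (71.1839,55.9257) → (75.1445,52.8479) → (75.2076,47.8323) → (71.3256,44.6558) → (66.4217,45.7104) (closed)

[4] `<path>` cubic bezier, #ff00ff→score S503 F1771: (83.1778,20.4232) → (102.9512,21.3620) → (123.0352,43.6053) → (141.1048,74.4146) → (154.8349,101.0512)

; Generated by LaserGRBL
G21
G90
G00 X175.4179 Y36.3222
M3 S503
G01 X167.4192 Y26.3667 F1771
G01 X155.4793 Y30.8975
G01 X156.0987 Y43.6532
G01 X168.4214 Y47.0058
G01 X175.4179 Y36.3222
M5
G00 X191.5559 Y58.0878
M3 S503
G01 X185.8346 Y71.9001 F1771
G01 X172.0223 Y77.6214
G01 X158.2100 Y71.9001
G01 X152.4887 Y58.0878
G01 X158.2100 Y44.2755
G01 X172.0223 Y38.5542
G01 X185.8346 Y44.2755
G01 X191.5559 Y58.0878
M5
G00 X66.4217 Y45.7104
M3 S503
G01 X64.1888 Y50.2019 F1771
G01 X66.3081 Y54.7482
G01 X71.1839 Y55.9257
G01 X75.1445 Y52.8479
G01 X75.2076 Y47.8323
G01 X71.3256 Y44.6558
G01 X66.4217 Y45.7104
M5
G00 X83.1778 Y20.4232
M3 S503
G01 X102.9512 Y21.3620 F1771
G01 X123.0352 Y43.6053
G01 X141.1048 Y74.4146
G01 X154.8349 Y101.0512
M5
G00 X0.0000 Y0.0000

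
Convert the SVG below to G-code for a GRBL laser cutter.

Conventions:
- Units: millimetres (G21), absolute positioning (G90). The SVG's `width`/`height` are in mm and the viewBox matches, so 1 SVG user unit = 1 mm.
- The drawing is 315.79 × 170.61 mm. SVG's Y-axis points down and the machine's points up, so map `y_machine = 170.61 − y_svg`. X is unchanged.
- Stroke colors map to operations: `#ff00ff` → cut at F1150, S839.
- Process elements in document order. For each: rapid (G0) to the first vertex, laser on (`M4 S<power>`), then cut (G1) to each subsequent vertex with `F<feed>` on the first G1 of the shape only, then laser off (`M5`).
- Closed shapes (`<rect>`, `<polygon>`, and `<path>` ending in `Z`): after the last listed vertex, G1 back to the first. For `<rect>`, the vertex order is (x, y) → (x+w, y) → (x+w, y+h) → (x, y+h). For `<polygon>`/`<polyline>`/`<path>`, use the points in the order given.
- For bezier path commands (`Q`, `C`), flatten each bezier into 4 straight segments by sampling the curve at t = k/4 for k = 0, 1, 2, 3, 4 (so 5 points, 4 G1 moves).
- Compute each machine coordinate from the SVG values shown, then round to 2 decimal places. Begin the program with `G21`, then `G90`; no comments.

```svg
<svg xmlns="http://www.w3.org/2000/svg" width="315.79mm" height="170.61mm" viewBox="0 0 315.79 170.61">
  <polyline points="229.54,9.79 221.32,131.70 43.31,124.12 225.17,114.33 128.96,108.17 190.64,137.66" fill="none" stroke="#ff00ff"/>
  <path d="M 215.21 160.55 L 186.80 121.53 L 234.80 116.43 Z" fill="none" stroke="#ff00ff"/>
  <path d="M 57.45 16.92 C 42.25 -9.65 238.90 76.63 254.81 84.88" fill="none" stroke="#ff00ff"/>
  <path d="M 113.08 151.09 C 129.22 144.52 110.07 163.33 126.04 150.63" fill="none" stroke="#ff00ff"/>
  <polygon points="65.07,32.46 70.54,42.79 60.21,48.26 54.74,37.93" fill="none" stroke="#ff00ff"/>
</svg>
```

G21
G90
G0 X229.54 Y160.82
M4 S839
G1 X221.32 Y38.91 F1150
G1 X43.31 Y46.49
G1 X225.17 Y56.28
G1 X128.96 Y62.44
G1 X190.64 Y32.95
M5
G0 X215.21 Y10.06
M4 S839
G1 X186.80 Y49.08 F1150
G1 X234.80 Y54.18
G1 X215.21 Y10.06
M5
G0 X57.45 Y153.69
M4 S839
G1 X79.64 Y155.44 F1150
G1 X144.46 Y132.77
G1 X215.12 Y103.57
G1 X254.81 Y85.73
M5
G0 X113.08 Y19.52
M4 S839
G1 X119.67 Y20.58 F1150
G1 X119.62 Y17.45
G1 X119.55 Y15.47
G1 X126.04 Y19.98
M5
G0 X65.07 Y138.15
M4 S839
G1 X70.54 Y127.82 F1150
G1 X60.21 Y122.35
G1 X54.74 Y132.68
G1 X65.07 Y138.15
M5

viewBox `0 0 315.79 170.61` with mm width/height → 1 unit = 1 mm. Flip: y_m = 170.61 − y_svg.

**Shape 1** — `<polyline>` open polyline, stroke `#ff00ff` → cut (S839, F1150). Machine vertices: (229.54,160.82) → (221.32,38.91) → (43.31,46.49) → (225.17,56.28) → (128.96,62.44) → (190.64,32.95). Open path.

**Shape 2** — `<path>` regular polygon, stroke `#ff00ff` → cut (S839, F1150). Machine vertices: (215.21,10.06) → (186.80,49.08) → (234.80,54.18) → (215.21,10.06). Closed: final G1 returns to the first vertex.

**Shape 3** — `<path>` cubic bezier, stroke `#ff00ff` → cut (S839, F1150). Control points (SVG): P0=(57.45,16.92), P1=(42.25,-9.65), P2=(238.90,76.63), P3=(254.81,84.88); sampled at t=k/4. Machine vertices: (57.45,153.69) → (79.64,155.44) → (144.46,132.77) → (215.12,103.57) → (254.81,85.73). Open path.

**Shape 4** — `<path>` cubic bezier, stroke `#ff00ff` → cut (S839, F1150). Control points (SVG): P0=(113.08,151.09), P1=(129.22,144.52), P2=(110.07,163.33), P3=(126.04,150.63); sampled at t=k/4. Machine vertices: (113.08,19.52) → (119.67,20.58) → (119.62,17.45) → (119.55,15.47) → (126.04,19.98). Open path.

**Shape 5** — `<polygon>` regular polygon, stroke `#ff00ff` → cut (S839, F1150). Machine vertices: (65.07,138.15) → (70.54,127.82) → (60.21,122.35) → (54.74,132.68) → (65.07,138.15). Closed: final G1 returns to the first vertex.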